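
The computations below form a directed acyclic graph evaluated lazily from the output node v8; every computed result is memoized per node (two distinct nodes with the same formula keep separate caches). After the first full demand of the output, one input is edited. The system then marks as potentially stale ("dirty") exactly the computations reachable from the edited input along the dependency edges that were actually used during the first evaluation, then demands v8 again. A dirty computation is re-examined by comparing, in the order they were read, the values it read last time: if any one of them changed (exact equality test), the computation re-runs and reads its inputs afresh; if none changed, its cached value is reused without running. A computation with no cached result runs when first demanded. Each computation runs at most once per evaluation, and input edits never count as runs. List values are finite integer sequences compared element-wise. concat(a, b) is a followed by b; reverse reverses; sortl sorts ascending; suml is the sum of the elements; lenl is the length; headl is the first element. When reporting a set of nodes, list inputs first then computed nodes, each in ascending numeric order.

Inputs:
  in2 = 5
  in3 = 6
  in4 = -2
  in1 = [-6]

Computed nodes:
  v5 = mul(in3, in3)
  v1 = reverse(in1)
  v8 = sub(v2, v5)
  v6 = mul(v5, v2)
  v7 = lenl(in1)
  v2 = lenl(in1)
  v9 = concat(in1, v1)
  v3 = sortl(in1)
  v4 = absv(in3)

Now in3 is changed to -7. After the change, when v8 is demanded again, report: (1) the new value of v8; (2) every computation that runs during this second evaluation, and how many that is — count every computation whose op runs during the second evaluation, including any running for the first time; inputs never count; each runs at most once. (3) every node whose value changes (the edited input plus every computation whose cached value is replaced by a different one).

First demand of the output computes:
  v2 = lenl([-6]) = 1
  v5 = mul(6, 6) = 36
  v8 = sub(1, 36) = -35

After the edit, cleaning proceeds:
  v5: a read changed (in3 6->-7; in3 6->-7) — executes, giving 49.
  v8: a read changed (v5 36->49) — executes, giving -48.

Demanding v8 again yields -48.
2 computations run: v5, v8.
The nodes whose values change: in3, v5, v8.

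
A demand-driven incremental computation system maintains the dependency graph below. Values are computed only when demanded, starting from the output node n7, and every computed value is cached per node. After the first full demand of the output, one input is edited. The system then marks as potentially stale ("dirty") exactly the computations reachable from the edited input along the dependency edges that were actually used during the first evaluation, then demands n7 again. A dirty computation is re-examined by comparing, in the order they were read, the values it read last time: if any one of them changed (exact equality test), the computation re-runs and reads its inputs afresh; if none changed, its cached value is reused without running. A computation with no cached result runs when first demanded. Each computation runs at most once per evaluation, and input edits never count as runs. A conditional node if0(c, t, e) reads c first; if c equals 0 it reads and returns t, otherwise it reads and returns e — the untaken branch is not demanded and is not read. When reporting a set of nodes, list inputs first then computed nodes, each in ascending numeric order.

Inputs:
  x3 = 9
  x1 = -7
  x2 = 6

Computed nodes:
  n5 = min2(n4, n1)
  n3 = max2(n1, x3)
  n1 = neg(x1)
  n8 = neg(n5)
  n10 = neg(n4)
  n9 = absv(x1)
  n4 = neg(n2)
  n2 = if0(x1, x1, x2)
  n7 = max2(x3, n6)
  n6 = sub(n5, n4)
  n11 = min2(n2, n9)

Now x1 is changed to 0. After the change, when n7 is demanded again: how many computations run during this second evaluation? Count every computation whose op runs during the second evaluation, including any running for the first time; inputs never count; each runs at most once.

Computations that run: n1, n2, n4, n5, n6 — 5 in total.
Key observation: the change is absorbed at n6 — it re-runs but produces the same value, and the output's value is unchanged.

First evaluation (everything demanded from the output):
  n1 = neg(-7) = 7
  n2 = if0(x1=-7 -> else branch x2) = 6
  n4 = neg(6) = -6
  n5 = min2(-6, 7) = -6
  n6 = sub(-6, -6) = 0
  n7 = max2(9, 0) = 9

Propagation after the edit:
  n1: runs — x1 -7->0; result 0.
  n2: runs — x1 -7->0; result 0.
  n4: runs — n2 6->0; result 0.
  n5: runs — n4 -6->0; n1 7->0; result 0.
  n6: runs — n5 -6->0; n4 -6->0; result 0 (same value as before).
  n7: checked — values it read are unchanged (x3 unchanged, n6 unchanged); reused cached 9 without running.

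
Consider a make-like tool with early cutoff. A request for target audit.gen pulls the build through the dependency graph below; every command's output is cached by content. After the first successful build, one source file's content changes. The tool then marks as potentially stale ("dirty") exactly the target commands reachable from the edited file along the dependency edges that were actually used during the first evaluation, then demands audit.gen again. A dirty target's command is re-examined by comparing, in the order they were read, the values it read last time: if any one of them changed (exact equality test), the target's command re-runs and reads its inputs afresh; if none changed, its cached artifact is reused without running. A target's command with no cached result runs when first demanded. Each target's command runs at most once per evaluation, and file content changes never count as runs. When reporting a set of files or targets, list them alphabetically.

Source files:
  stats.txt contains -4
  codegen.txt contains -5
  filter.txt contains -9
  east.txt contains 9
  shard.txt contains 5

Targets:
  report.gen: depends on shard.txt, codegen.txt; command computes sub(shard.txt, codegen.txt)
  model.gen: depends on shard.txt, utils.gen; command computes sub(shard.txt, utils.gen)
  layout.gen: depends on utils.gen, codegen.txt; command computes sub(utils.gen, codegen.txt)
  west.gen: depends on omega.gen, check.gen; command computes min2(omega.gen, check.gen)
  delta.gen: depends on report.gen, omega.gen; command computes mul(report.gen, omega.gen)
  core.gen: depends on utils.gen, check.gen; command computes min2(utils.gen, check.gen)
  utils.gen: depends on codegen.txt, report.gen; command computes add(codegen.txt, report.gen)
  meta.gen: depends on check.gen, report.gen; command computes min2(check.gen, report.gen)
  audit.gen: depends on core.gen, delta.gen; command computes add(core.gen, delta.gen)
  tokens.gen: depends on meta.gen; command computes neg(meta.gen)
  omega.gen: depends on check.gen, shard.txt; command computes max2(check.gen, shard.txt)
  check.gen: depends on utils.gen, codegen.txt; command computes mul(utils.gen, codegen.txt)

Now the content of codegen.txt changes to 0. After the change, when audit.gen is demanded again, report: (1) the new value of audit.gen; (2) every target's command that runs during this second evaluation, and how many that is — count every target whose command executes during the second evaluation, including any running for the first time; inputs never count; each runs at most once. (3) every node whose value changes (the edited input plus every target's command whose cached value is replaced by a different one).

First demand of the output computes:
  report.gen = sub(5, -5) = 10
  utils.gen = add(-5, 10) = 5
  check.gen = mul(5, -5) = -25
  core.gen = min2(5, -25) = -25
  omega.gen = max2(-25, 5) = 5
  delta.gen = mul(10, 5) = 50
  audit.gen = add(-25, 50) = 25

After the edit, cleaning proceeds:
  report.gen: a read changed (codegen.txt -5->0) — executes, giving 5.
  utils.gen: a read changed (codegen.txt -5->0; report.gen 10->5) — executes, giving 5 — identical to its old value.
  check.gen: a read changed (codegen.txt -5->0) — executes, giving 0.
  core.gen: a read changed (check.gen -25->0) — executes, giving 0.
  omega.gen: a read changed (check.gen -25->0) — executes, giving 5 — identical to its old value.
  delta.gen: a read changed (report.gen 10->5) — executes, giving 25.
  audit.gen: a read changed (core.gen -25->0; delta.gen 50->25) — executes, giving 25 — identical to its old value.

Demanding audit.gen again yields 25.
7 target commands run: audit.gen, check.gen, core.gen, delta.gen, omega.gen, report.gen, utils.gen.
The nodes whose values change: check.gen, codegen.txt, core.gen, delta.gen, report.gen.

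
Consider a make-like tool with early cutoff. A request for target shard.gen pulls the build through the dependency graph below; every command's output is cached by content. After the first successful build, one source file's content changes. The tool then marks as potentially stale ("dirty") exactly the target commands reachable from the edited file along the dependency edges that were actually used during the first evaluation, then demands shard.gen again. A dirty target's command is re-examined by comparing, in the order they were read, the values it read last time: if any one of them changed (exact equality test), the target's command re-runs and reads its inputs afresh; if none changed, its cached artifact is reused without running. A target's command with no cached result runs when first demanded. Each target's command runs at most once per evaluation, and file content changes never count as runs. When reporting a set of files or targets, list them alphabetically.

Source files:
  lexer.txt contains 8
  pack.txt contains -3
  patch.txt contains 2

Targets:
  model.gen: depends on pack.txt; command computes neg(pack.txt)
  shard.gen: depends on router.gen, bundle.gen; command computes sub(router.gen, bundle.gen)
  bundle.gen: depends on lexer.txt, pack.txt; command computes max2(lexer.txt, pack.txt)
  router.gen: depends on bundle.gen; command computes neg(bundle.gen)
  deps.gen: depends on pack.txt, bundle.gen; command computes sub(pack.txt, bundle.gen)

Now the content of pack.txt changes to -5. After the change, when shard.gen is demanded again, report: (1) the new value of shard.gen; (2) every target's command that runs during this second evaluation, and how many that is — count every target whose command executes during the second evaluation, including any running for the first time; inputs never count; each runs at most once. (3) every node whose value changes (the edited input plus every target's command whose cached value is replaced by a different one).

First demand of the output computes:
  bundle.gen = max2(8, -3) = 8
  router.gen = neg(8) = -8
  shard.gen = sub(-8, 8) = -16

After the edit, cleaning proceeds:
  bundle.gen: a read changed (pack.txt -3->-5) — executes, giving 8 — identical to its old value.
  router.gen: dirty, but its reads are unchanged (bundle.gen unchanged); cached -8 stands.
  shard.gen: dirty, but its reads are unchanged (router.gen unchanged, bundle.gen unchanged); cached -16 stands.

Note the absorption at bundle.gen: it re-runs yet its value is the same, leaving the output's value untouched.

Demanding shard.gen again yields -16.
1 target commands run: bundle.gen.
The nodes whose values change: pack.txt.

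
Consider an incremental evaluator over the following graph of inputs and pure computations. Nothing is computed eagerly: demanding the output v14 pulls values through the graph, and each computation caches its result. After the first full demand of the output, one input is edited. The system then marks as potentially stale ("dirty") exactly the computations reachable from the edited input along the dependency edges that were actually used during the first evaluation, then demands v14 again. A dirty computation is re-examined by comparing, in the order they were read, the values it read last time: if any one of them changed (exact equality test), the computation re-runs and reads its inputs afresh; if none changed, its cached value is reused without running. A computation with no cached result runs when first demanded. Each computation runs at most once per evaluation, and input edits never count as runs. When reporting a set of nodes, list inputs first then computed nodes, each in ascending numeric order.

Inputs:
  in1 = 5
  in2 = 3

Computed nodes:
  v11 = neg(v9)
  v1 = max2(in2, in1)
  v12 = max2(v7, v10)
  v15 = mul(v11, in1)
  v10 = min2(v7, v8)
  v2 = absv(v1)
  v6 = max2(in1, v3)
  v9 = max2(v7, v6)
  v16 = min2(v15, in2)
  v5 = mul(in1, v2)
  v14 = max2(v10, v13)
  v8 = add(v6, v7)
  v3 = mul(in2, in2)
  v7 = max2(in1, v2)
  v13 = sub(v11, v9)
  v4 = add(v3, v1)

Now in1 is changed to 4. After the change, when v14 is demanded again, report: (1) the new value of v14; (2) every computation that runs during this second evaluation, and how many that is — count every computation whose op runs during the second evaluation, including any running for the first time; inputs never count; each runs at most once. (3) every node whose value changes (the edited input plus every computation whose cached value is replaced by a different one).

Initial pass — values computed on the first demand:
  v1 = max2(3, 5) = 5
  v2 = absv(5) = 5
  v3 = mul(3, 3) = 9
  v6 = max2(5, 9) = 9
  v7 = max2(5, 5) = 5
  v8 = add(9, 5) = 14
  v9 = max2(5, 9) = 9
  v10 = min2(5, 14) = 5
  v11 = neg(9) = -9
  v13 = sub(-9, 9) = -18
  v14 = max2(5, -18) = 5

Second demand — change propagation:
  v1: re-runs because in1 5->4; new result 4.
  v2: re-runs because v1 5->4; new result 4.
  v6: re-runs because in1 5->4; new result 9 (unchanged).
  v7: re-runs because in1 5->4; v2 5->4; new result 4.
  v8: re-runs because v7 5->4; new result 13.
  v9: re-runs because v7 5->4; new result 9 (unchanged).
  v10: re-runs because v7 5->4; v8 14->13; new result 4.
  v11: re-examined; everything it read last time is the same (v9 unchanged) — cache -9 kept, no run.
  v13: re-examined; everything it read last time is the same (v11 unchanged, v9 unchanged) — cache -18 kept, no run.
  v14: re-runs because v10 5->4; new result 4.

The important point: at v11 every value read last time is unchanged, so the dirty flag clears without a run.

v14 now evaluates to 4.
Run set: v1, v2, v6, v7, v8, v9, v10, v14 (8 run).
Changed values: in1, v1, v2, v7, v8, v10, v14.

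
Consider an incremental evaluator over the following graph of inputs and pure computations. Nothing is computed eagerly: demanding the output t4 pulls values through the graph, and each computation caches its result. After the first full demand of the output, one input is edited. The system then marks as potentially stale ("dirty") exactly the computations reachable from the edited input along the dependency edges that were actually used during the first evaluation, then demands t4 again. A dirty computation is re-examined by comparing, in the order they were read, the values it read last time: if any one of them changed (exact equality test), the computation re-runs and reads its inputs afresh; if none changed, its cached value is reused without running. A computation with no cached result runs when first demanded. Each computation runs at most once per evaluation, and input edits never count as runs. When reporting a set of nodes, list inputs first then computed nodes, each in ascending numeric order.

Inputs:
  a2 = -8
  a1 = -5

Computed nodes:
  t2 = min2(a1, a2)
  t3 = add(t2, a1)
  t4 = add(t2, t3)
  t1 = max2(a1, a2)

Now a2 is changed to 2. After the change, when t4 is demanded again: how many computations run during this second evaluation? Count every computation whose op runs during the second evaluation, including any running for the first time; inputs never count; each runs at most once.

Run set: t2, t3, t4 (3 run).

Initial pass — values computed on the first demand:
  t2 = min2(-5, -8) = -8
  t3 = add(-8, -5) = -13
  t4 = add(-8, -13) = -21

Second demand — change propagation:
  t2: re-runs because a2 -8->2; new result -5.
  t3: re-runs because t2 -8->-5; new result -10.
  t4: re-runs because t2 -8->-5; t3 -13->-10; new result -15.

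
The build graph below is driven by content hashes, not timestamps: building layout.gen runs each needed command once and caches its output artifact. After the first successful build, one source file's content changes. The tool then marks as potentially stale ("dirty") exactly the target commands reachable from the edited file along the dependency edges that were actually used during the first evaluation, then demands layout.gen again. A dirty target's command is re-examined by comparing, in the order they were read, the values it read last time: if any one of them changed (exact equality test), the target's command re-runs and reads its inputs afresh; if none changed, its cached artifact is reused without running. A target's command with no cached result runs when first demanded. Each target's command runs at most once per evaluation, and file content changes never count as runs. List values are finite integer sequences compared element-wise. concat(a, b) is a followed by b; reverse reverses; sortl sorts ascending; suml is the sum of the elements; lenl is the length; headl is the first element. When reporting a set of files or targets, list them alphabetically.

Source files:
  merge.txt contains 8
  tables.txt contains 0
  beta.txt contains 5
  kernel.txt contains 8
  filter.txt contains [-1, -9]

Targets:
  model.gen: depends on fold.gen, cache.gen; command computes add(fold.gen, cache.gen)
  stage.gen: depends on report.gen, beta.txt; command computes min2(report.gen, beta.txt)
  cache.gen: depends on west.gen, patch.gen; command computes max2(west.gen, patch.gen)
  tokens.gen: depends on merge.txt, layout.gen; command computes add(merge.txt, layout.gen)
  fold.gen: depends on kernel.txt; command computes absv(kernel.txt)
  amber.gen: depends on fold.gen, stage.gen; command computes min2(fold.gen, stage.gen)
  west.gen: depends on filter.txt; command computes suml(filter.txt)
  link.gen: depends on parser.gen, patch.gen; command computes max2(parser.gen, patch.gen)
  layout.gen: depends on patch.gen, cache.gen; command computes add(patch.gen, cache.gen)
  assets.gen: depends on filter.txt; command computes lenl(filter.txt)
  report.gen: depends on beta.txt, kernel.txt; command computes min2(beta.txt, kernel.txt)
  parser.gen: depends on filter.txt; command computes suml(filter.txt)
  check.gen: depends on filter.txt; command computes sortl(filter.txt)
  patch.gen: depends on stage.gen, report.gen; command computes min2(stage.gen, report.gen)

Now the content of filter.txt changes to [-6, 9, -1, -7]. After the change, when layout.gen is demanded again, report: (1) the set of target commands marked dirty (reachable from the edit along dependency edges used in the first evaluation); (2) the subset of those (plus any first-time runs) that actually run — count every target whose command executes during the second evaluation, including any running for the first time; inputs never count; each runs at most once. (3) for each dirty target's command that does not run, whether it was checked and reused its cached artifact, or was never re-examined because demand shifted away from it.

Initial pass — values computed on the first demand:
  report.gen = min2(5, 8) = 5
  stage.gen = min2(5, 5) = 5
  patch.gen = min2(5, 5) = 5
  west.gen = suml([-1, -9]) = -10
  cache.gen = max2(-10, 5) = 5
  layout.gen = add(5, 5) = 10

Second demand — change propagation:
  west.gen: re-runs because filter.txt [-1, -9]->[-6, 9, -1, -7]; new result -5.
  cache.gen: re-runs because west.gen -10->-5; new result 5 (unchanged).
  layout.gen: re-examined; everything it read last time is the same (patch.gen unchanged, cache.gen unchanged) — cache 10 kept, no run.

The important point: cache.gen recomputes to an identical value, and the output ends up unchanged.

Dirty set: cache.gen, layout.gen, west.gen.
Run set: cache.gen, west.gen (2 run).
Re-examined without running (cache reused): layout.gen.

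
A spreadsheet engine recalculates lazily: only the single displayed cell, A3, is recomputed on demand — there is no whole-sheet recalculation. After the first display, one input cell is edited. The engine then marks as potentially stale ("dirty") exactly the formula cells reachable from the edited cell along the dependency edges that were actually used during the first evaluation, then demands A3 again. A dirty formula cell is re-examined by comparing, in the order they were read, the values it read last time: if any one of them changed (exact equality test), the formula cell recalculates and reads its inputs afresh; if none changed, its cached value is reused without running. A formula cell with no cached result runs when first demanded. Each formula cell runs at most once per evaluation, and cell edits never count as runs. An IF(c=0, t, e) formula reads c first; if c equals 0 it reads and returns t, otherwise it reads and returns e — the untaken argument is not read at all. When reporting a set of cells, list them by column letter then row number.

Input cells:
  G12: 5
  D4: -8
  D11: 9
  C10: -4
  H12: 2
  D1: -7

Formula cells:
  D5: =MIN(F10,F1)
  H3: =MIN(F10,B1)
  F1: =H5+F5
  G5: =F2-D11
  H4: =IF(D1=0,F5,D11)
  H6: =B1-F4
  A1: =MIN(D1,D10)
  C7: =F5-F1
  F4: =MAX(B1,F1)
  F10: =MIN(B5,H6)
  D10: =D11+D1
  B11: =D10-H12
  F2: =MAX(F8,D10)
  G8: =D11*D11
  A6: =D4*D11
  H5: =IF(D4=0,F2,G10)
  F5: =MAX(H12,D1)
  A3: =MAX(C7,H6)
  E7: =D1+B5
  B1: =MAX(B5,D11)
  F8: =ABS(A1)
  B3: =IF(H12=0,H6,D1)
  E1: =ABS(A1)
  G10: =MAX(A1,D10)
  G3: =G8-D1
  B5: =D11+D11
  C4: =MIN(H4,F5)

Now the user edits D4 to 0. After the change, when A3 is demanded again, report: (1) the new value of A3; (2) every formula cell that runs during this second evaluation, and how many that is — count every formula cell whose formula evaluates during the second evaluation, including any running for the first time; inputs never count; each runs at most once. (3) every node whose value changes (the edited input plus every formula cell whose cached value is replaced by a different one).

New value of A3: 0.
Formula cells that run: A3, C7, F1, F2, F4, F8, H5 — 7 in total.
Values that change: C7, D4, F1, H5.
Key observation: a condition flipped, so demand reaches new nodes — F2, F8 run for the first time.

First evaluation (everything demanded from the output):
  B5 = 9 + 9 = 18
  B1 = MAX(18, 9) = 18
  D10 = 9 + -7 = 2
  A1 = MIN(-7, 2) = -7
  F5 = MAX(2, -7) = 2
  G10 = MAX(-7, 2) = 2
  H5 = IF(D4=0: D4=-8 -> else branch G10) = 2
  F1 = 2 + 2 = 4
  C7 = 2 - 4 = -2
  F4 = MAX(18, 4) = 18
  H6 = 18 - 18 = 0
  A3 = MAX(-2, 0) = 0

Propagation after the edit:
  F8: demanded for the first time — runs, produces 7.
  F2: demanded for the first time — runs, produces 7.
  H5: runs — D4 -8->0; result 7.
  F1: runs — H5 2->7; result 9.
  C7: runs — F1 4->9; result -7.
  F4: runs — F1 4->9; result 18 (same value as before).
  H6: checked — values it read are unchanged (B1 unchanged, F4 unchanged); reused cached 0 without running.
  A3: runs — C7 -2->-7; result 0 (same value as before).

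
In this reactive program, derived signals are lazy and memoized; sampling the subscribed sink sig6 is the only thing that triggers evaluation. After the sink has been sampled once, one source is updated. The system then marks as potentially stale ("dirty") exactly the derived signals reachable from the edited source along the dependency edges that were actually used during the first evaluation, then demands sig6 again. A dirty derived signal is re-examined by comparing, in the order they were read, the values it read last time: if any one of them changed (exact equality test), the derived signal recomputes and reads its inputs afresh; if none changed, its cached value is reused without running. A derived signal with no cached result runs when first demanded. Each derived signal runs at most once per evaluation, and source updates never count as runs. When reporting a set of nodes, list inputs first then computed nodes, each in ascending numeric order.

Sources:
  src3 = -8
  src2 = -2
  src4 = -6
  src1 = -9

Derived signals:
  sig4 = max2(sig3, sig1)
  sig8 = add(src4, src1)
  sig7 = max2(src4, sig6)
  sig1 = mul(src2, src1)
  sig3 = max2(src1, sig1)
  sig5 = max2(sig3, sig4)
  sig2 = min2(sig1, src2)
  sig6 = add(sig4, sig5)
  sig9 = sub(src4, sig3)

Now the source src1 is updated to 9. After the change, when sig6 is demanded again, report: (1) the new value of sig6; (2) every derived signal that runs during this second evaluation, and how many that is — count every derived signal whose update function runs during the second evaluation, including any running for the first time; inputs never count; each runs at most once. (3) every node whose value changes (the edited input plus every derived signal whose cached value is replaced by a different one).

Demanding sig6 again yields 18.
5 derived signals run: sig1, sig3, sig4, sig5, sig6.
The nodes whose values change: src1, sig1, sig3, sig4, sig5, sig6.

First demand of the output computes:
  sig1 = mul(-2, -9) = 18
  sig3 = max2(-9, 18) = 18
  sig4 = max2(18, 18) = 18
  sig5 = max2(18, 18) = 18
  sig6 = add(18, 18) = 36

After the edit, cleaning proceeds:
  sig1: a read changed (src1 -9->9) — executes, giving -18.
  sig3: a read changed (src1 -9->9; sig1 18->-18) — executes, giving 9.
  sig4: a read changed (sig3 18->9; sig1 18->-18) — executes, giving 9.
  sig5: a read changed (sig3 18->9; sig4 18->9) — executes, giving 9.
  sig6: a read changed (sig4 18->9; sig5 18->9) — executes, giving 18.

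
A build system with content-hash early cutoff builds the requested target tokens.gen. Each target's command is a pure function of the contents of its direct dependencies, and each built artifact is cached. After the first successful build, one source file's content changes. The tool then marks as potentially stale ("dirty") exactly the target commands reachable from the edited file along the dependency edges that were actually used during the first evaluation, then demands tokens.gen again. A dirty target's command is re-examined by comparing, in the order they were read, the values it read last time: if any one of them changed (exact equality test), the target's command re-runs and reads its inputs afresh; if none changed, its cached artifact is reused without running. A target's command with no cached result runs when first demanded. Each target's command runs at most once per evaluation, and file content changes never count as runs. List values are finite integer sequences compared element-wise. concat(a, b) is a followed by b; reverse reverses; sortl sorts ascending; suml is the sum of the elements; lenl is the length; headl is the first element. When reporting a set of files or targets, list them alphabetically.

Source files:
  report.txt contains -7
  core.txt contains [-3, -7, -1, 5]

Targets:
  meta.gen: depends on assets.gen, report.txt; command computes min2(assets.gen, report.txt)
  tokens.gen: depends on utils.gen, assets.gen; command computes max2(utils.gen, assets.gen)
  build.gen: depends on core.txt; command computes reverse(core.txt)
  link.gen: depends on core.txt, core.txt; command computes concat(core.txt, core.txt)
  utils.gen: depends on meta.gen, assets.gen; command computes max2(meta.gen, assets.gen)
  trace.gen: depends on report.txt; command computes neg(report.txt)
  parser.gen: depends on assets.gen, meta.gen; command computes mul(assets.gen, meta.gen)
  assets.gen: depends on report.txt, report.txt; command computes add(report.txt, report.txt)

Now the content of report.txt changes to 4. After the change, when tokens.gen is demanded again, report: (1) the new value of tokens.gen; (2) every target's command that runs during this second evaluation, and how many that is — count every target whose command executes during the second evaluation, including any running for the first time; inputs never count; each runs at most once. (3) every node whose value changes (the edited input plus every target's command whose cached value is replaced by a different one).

New value of tokens.gen: 8.
Target commands that run: assets.gen, meta.gen, tokens.gen, utils.gen — 4 in total.
Values that change: assets.gen, meta.gen, report.txt, tokens.gen, utils.gen.

First evaluation (everything demanded from the output):
  assets.gen = add(-7, -7) = -14
  meta.gen = min2(-14, -7) = -14
  utils.gen = max2(-14, -14) = -14
  tokens.gen = max2(-14, -14) = -14

Propagation after the edit:
  assets.gen: runs — report.txt -7->4; report.txt -7->4; result 8.
  meta.gen: runs — assets.gen -14->8; report.txt -7->4; result 4.
  utils.gen: runs — meta.gen -14->4; assets.gen -14->8; result 8.
  tokens.gen: runs — utils.gen -14->8; assets.gen -14->8; result 8.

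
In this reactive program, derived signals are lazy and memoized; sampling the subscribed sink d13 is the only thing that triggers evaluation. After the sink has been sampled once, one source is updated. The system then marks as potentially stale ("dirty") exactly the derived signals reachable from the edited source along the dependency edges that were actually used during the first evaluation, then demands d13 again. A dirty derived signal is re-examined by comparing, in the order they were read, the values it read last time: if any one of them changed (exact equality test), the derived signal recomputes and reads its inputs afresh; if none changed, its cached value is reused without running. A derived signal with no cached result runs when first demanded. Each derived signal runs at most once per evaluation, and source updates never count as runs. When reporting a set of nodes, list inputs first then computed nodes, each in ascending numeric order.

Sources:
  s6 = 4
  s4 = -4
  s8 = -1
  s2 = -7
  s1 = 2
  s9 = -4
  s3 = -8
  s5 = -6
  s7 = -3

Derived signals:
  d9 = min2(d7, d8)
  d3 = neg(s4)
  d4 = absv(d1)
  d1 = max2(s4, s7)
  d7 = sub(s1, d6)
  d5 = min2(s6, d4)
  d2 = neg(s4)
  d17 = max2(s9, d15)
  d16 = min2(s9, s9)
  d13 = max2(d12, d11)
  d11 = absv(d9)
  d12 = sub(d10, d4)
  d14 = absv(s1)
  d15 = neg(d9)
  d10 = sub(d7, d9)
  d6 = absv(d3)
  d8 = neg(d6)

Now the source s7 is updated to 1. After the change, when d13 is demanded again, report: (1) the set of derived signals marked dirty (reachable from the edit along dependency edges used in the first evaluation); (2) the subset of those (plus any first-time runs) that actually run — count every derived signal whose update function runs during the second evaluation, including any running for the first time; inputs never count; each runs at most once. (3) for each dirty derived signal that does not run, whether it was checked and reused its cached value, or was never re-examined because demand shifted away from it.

First demand of the output computes:
  d1 = max2(-4, -3) = -3
  d3 = neg(-4) = 4
  d4 = absv(-3) = 3
  d6 = absv(4) = 4
  d7 = sub(2, 4) = -2
  d8 = neg(4) = -4
  d9 = min2(-2, -4) = -4
  d10 = sub(-2, -4) = 2
  d11 = absv(-4) = 4
  d12 = sub(2, 3) = -1
  d13 = max2(-1, 4) = 4

After the edit, cleaning proceeds:
  d1: a read changed (s7 -3->1) — executes, giving 1.
  d4: a read changed (d1 -3->1) — executes, giving 1.
  d12: a read changed (d4 3->1) — executes, giving 1.
  d13: a read changed (d12 -1->1) — executes, giving 4 — identical to its old value.

The edit dirties: d1, d4, d12, d13.
4 derived signals run: d1, d4, d12, d13.
No dirty derived signal escaped a run.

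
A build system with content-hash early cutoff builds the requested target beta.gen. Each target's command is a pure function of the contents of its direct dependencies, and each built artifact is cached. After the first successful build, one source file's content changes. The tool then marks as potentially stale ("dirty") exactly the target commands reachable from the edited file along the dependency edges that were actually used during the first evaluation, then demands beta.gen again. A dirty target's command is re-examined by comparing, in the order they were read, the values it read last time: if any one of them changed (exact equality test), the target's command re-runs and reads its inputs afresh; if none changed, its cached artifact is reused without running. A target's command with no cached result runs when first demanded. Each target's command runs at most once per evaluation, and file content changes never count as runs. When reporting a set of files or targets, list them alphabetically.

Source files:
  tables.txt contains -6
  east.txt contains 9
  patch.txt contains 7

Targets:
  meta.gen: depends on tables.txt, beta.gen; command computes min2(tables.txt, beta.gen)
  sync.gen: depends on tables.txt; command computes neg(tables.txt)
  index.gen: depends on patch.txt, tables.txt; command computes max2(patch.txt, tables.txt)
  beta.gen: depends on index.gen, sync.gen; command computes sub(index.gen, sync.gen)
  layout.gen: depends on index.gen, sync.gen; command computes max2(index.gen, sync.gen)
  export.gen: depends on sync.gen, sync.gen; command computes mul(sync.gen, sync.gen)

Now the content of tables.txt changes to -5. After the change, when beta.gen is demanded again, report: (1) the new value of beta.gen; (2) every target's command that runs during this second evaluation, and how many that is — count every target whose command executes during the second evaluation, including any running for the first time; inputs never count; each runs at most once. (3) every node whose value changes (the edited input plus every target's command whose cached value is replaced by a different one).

New value of beta.gen: 2.
Target commands that run: beta.gen, index.gen, sync.gen — 3 in total.
Values that change: beta.gen, sync.gen, tables.txt.

First evaluation (everything demanded from the output):
  index.gen = max2(7, -6) = 7
  sync.gen = neg(-6) = 6
  beta.gen = sub(7, 6) = 1

Propagation after the edit:
  index.gen: runs — tables.txt -6->-5; result 7 (same value as before).
  sync.gen: runs — tables.txt -6->-5; result 5.
  beta.gen: runs — sync.gen 6->5; result 2.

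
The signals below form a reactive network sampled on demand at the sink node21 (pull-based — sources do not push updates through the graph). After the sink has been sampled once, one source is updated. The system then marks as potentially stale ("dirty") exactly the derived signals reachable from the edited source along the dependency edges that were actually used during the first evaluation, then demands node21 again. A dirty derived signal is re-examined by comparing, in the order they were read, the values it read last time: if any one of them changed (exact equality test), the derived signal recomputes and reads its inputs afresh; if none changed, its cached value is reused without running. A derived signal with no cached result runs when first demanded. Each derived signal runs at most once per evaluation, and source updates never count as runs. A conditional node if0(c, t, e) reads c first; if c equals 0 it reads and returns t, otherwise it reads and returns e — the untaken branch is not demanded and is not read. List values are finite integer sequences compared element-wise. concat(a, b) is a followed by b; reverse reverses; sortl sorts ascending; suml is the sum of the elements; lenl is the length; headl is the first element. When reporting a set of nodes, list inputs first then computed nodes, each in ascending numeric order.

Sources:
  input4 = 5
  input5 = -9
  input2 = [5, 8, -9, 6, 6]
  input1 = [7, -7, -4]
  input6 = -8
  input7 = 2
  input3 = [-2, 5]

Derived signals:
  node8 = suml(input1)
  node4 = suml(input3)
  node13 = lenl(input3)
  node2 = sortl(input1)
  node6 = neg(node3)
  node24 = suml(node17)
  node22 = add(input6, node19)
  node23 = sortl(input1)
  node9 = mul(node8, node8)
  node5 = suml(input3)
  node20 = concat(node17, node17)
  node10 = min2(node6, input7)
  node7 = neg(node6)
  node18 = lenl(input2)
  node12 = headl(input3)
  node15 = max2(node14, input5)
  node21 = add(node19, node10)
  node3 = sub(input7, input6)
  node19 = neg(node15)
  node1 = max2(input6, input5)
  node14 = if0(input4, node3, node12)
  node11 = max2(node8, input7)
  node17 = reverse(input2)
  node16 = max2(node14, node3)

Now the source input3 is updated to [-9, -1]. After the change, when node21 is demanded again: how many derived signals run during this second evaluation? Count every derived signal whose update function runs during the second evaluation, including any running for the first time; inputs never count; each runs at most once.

Run set: node12, node14, node15, node19, node21 (5 run).

Initial pass — values computed on the first demand:
  node3 = sub(2, -8) = 10
  node6 = neg(10) = -10
  node10 = min2(-10, 2) = -10
  node12 = headl([-2, 5]) = -2
  node14 = if0(input4=5 -> else branch node12) = -2
  node15 = max2(-2, -9) = -2
  node19 = neg(-2) = 2
  node21 = add(2, -10) = -8

Second demand — change propagation:
  node12: re-runs because input3 [-2, 5]->[-9, -1]; new result -9.
  node14: re-runs because node12 -2->-9; new result -9.
  node15: re-runs because node14 -2->-9; new result -9.
  node19: re-runs because node15 -2->-9; new result 9.
  node21: re-runs because node19 2->9; new result -1.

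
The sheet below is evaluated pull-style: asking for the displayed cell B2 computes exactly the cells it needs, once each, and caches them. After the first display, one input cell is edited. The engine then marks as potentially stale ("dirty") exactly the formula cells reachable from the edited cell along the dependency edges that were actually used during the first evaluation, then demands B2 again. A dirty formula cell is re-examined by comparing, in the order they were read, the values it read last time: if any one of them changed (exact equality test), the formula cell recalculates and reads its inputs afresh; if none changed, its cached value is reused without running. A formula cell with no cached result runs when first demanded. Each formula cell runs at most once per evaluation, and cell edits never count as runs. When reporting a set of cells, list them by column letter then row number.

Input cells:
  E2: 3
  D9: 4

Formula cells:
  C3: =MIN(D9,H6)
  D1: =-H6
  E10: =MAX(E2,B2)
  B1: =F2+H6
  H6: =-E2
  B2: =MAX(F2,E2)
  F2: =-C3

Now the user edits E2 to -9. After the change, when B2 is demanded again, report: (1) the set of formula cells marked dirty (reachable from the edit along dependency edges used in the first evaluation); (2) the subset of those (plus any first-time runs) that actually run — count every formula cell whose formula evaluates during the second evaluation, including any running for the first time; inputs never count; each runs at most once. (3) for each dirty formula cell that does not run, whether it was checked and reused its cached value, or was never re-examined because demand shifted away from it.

First demand of the output computes:
  H6 = -(3) = -3
  C3 = MIN(4, -3) = -3
  F2 = -(-3) = 3
  B2 = MAX(3, 3) = 3

After the edit, cleaning proceeds:
  H6: a read changed (E2 3->-9) — executes, giving 9.
  C3: a read changed (H6 -3->9) — executes, giving 4.
  F2: a read changed (C3 -3->4) — executes, giving -4.
  B2: a read changed (F2 3->-4; E2 3->-9) — executes, giving -4.

The edit dirties: B2, C3, F2, H6.
4 formula cells run: B2, C3, F2, H6.
No dirty formula cell escaped a run.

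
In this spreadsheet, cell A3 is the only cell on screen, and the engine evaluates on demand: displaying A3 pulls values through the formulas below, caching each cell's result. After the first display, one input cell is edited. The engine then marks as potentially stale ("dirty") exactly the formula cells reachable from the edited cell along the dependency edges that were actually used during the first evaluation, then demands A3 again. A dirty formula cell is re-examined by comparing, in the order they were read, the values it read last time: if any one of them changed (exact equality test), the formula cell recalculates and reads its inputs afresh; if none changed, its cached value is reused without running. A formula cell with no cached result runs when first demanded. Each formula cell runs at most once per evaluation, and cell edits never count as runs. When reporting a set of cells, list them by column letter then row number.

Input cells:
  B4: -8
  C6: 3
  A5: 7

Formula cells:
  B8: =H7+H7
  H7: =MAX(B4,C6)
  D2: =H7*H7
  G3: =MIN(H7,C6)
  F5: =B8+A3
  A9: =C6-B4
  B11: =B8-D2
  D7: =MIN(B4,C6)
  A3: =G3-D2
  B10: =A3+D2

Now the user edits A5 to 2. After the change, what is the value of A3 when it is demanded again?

A3 now evaluates to -6.
The important point: nothing the output needs ever reads A5, so the edit is invisible to it.

Initial pass — values computed on the first demand:
  H7 = MAX(-8, 3) = 3
  D2 = 3 * 3 = 9
  G3 = MIN(3, 3) = 3
  A3 = 3 - 9 = -6

Second demand — change propagation:
  no demanded computation ever read A5, so the edit dirties nothing and nothing runs.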